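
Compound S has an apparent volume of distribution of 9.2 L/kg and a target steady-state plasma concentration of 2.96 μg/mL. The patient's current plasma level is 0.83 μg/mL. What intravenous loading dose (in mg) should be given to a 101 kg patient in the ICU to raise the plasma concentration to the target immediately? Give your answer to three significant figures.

Vd = 9.2 L/kg × 101 kg = 929.2 L
Concentration deficit ΔC = 2.96 − 0.83 = 2.130 mg/L
LD = Vd × ΔC = 929.2 × 2.130 = 1979 mg

1980 mg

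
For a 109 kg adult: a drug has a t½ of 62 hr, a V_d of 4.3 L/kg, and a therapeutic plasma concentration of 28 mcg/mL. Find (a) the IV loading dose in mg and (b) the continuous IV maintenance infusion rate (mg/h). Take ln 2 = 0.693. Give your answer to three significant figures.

(a) 13100 mg; (b) 147 mg/h

Vd = 4.3 L/kg × 109 kg = 468.7 L
LD = Vd × C = 468.7 × 28 = 13120 mg
CL = 0.693 × Vd / t½ = 0.693 × 468.7 / 62 = 5.239 L/h
Infusion rate = CL × Css = 5.239 × 28 = 146.7 mg/h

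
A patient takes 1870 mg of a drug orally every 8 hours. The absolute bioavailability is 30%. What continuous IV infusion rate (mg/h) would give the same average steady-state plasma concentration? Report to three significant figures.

Equivalent systemic input: infusion rate = F·D/τ.
Rate = 0.3 × 1870 / 8 = 70.13 mg/h

70.1 mg/h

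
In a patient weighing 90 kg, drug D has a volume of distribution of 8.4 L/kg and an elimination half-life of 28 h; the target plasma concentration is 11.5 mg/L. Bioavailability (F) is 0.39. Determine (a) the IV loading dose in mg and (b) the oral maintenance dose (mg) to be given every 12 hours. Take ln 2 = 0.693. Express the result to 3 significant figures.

Vd = 8.4 L/kg × 90 kg = 756.0 L
LD = Vd × C = 756.0 × 11.5 = 8694 mg
CL = 0.693 × Vd / t½ = 0.693 × 756.0 / 28 = 18.71 L/h
D = CL × Css × τ / F = 18.71 × 11.5 × 12 / 0.39 = 6620 mg

(a) 8690 mg; (b) 6620 mg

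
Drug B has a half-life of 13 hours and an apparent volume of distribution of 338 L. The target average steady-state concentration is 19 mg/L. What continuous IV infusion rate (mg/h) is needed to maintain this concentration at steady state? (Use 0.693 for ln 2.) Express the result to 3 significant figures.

k = 0.693/13 = 0.05331 h⁻¹, so CL = k·Vd = 0.05331 × 338.0 = 18.02 L/h
Infusion rate = CL × Css = 18.02 × 19 = 342.4 mg/h

342 mg/h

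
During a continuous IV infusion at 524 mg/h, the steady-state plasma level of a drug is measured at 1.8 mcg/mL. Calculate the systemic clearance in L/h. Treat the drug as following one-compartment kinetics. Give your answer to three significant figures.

291 L/h

At steady state, infusion rate = CL × Css, so CL = rate / Css.
CL = 524 / 1.8 = 291.1 L/h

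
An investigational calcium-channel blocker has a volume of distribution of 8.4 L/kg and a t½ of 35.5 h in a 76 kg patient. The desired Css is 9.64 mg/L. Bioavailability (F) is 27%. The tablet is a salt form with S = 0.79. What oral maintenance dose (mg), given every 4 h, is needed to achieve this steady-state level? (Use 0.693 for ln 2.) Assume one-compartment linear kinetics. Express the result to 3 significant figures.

Total Vd = 8.4 × 76 = 638.4 L
k = 0.693/35.5 = 0.01952 h⁻¹, so CL = k·Vd = 0.01952 × 638.4 = 12.46 L/h
D = CL × Css × τ / F / S = 12.46 × 9.64 × 4 / 0.27 / 0.79 = 2252 mg

2250 mg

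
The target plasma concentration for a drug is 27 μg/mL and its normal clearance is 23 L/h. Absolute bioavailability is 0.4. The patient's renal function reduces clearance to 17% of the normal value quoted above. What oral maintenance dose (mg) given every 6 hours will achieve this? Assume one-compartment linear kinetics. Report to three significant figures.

Patient clearance = 0.17 × 23.00 = 3.910 L/h
At steady state, dose per interval replaces the amount cleared in that interval: F·D/τ = CL·Css.
D = CL × Css × τ / F = 3.910 × 27 × 6 / 0.4 = 1584 mg

1580 mg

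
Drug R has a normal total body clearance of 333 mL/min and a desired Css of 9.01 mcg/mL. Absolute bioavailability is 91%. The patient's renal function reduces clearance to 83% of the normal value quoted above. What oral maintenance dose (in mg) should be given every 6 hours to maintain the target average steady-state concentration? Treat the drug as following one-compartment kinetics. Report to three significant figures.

CL = 333 mL/min = 333 × 0.06 = 19.98 L/h
Patient clearance = 0.83 × 19.98 = 16.58 L/h
At steady state, dose per interval replaces the amount cleared in that interval: F·D/τ = CL·Css.
D = CL × Css × τ / F = 16.58 × 9.01 × 6 / 0.91 = 985.0 mg

985 mg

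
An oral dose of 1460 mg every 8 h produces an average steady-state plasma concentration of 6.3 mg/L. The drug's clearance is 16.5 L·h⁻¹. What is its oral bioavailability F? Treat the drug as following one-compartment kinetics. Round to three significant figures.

0.570

F·D/τ = CL·Css at steady state → F = CL·Css·τ / D.
F = 16.5 × 6.3 × 8 / 1460 = 0.570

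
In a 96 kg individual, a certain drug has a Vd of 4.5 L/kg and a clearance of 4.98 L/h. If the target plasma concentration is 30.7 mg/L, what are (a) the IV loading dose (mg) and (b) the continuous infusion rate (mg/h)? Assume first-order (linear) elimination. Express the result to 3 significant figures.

Vd(total) = 96 kg × 4.5 L/kg = 432.0 L
Loading: fill Vd to C_target → 432.0 L × 30.7 mg/L = 13260 mg
Maintenance: replace elimination → rate = CL × Css = 4.980 × 30.7 = 152.9 mg/h

(a) 13300 mg; (b) 153 mg/h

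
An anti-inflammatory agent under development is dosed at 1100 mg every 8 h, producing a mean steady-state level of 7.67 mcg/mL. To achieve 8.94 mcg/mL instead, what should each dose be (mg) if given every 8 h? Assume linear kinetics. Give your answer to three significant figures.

For first-order elimination, Css ∝ F·D/(CL·τ); F and CL are unchanged, so Css ∝ D/τ.
D₂ = D₁ × (Css,target / Css,current) = 1100 × 8.94/7.67 = 1282 mg

1280 mg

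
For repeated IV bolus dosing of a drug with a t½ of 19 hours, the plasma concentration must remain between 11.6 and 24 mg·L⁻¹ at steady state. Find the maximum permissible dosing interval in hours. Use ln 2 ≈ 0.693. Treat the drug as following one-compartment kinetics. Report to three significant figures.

k = 0.693 / t½ = 0.693 / 19 = 0.03647 h⁻¹
Between IV bolus doses, concentration decays as C = C₀·e^(−kτ), so C_peak/C_trough = e^(kτ).
τ_max = ln(C_peak/C_trough) / k = ln(24/11.6) / 0.03647 = 0.7270 / 0.03647 = 19.93 h

19.9 h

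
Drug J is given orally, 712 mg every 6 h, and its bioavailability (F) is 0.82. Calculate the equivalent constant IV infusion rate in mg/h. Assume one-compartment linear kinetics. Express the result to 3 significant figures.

97.3 mg/h

Equivalent systemic input: infusion rate = F·D/τ.
Rate = 0.82 × 712 / 6 = 97.31 mg/h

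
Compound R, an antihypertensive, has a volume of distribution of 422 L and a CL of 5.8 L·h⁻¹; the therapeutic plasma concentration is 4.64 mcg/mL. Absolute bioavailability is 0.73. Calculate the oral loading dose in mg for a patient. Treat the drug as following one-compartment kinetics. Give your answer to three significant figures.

The loading dose fills Vd to the target concentration; clearance is irrelevant here.
LD = Vd × C / F = 422.0 × 4.640 / 0.73 = 2682 mg

2680 mg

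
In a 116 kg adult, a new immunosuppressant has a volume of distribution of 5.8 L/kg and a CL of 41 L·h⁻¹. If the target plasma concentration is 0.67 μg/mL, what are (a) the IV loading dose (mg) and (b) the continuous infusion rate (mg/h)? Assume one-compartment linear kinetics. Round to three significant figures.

Vd(total) = 116 kg × 5.8 L/kg = 672.8 L
LD = Vd · C_target = 672.8 × 0.67 = 450.8 mg
Infusion rate = 41.00 L/h × 0.67 mg/L = 27.47 mg/h

(a) 451 mg; (b) 27.5 mg/h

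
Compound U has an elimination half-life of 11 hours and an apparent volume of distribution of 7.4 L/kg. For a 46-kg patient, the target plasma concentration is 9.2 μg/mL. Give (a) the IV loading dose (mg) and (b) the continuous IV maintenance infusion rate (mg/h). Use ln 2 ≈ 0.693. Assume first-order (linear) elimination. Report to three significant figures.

(a) 3130 mg; (b) 197 mg/h

Vd = 7.4 L/kg × 46 kg = 340.4 L
LD = Vd × C = 340.4 × 9.2 = 3132 mg
CL = 0.693 × Vd / t½ = 0.693 × 340.4 / 11 = 21.45 L/h
Infusion rate = CL × Css = 21.45 × 9.2 = 197.3 mg/h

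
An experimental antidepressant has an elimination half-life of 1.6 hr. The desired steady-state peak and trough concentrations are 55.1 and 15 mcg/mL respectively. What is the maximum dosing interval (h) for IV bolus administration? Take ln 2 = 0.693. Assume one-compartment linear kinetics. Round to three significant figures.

3.00 h

k = 0.693 / t½ = 0.693 / 1.6 = 0.4331 h⁻¹
Between IV bolus doses, concentration decays as C = C₀·e^(−kτ), so C_peak/C_trough = e^(kτ).
τ_max = ln(C_peak/C_trough) / k = ln(55.1/15) / 0.4331 = 1.301 / 0.4331 = 3.004 h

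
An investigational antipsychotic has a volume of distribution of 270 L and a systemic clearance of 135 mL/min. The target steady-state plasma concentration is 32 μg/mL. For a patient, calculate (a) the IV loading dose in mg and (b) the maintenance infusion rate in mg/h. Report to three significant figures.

(a) 8640 mg; (b) 259 mg/h

Loading dose = Vd × C = 270.0 × 32 = 8640 mg
CL = 135 mL/min = 135 × 0.06 = 8.100 L/h
Infusion rate = 8.100 L/h × 32 mg/L = 259.2 mg/h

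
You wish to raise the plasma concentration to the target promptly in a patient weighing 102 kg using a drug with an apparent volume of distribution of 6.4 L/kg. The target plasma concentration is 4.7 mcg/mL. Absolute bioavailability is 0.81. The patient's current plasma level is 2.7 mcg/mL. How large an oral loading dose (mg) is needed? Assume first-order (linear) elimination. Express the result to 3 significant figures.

1610 mg

Total Vd = 6.4 × 102 = 652.8 L
Concentration deficit ΔC = 4.7 − 2.7 = 2.000 mg/L
LD = Vd × ΔC / F = 652.8 × 2.000 / 0.81 = 1612 mg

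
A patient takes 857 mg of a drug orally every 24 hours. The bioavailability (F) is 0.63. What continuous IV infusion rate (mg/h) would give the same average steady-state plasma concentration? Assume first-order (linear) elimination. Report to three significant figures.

22.5 mg/h

Equivalent systemic input: infusion rate = F·D/τ.
Rate = 0.63 × 857 / 24 = 22.50 mg/h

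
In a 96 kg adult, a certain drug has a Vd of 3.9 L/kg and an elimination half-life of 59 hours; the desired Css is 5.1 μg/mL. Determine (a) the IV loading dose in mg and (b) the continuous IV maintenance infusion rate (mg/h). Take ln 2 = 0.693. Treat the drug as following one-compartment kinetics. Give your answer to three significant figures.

(a) 1910 mg; (b) 22.4 mg/h

Vd(total) = 96 kg × 3.9 L/kg = 374.4 L
LD = Vd × C = 374.4 × 5.1 = 1909 mg
CL = 0.693 × Vd / t½ = 0.693 × 374.4 / 59 = 4.398 L/h
Infusion rate = CL × Css = 4.398 × 5.1 = 22.43 mg/h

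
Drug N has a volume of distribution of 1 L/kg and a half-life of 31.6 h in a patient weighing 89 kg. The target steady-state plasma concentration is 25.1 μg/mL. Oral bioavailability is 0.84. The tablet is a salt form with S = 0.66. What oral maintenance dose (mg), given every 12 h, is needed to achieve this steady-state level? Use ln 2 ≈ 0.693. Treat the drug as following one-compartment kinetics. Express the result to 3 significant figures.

1060 mg

Total Vd = 1 × 89 = 89.00 L
CL = 0.693 × Vd / t½ = 0.693 × 89.00 / 31.6 = 1.952 L/h
D = CL × Css × τ / F / S = 1.952 × 25.1 × 12 / 0.84 / 0.66 = 1061 mg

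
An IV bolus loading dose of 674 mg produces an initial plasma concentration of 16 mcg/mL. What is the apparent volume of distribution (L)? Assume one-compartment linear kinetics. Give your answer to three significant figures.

42.1 L

Immediately after an IV bolus, C₀ = Dose / Vd, so Vd = Dose / C₀.
Vd = 674 / 16 = 42.13 L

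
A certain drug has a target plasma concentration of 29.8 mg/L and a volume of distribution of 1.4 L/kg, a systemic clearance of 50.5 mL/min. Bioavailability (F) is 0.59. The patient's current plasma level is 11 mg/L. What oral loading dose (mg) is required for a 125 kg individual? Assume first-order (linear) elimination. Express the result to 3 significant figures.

Vd = 1.4 L/kg × 125 kg = 175.0 L
Concentration deficit ΔC = 29.8 − 11 = 18.80 mg/L
LD = Vd × ΔC / F = 175.0 × 18.80 / 0.59 = 5576 mg

5580 mg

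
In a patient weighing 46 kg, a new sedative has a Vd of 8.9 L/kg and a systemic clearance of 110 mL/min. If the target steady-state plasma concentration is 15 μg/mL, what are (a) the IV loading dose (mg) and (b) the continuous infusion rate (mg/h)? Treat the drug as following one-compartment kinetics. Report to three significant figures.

(a) 6140 mg; (b) 99.0 mg/h

Total Vd = 8.9 × 46 = 409.4 L
Loading dose = Vd × C = 409.4 × 15 = 6141 mg
CL = 110 mL/min × 60/1000 = 6.600 L/h
Maintenance: replace elimination → rate = CL × Css = 6.600 × 15 = 99.00 mg/h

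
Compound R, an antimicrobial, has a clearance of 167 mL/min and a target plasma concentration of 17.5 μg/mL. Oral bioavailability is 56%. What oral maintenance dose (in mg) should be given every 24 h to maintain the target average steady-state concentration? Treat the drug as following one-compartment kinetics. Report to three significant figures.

7520 mg

Convert clearance: 167 mL/min × 60 min/h ÷ 1000 mL/L = 10.02 L/h
D = CL × Css × τ / F = 10.02 × 17.5 × 24 / 0.56 = 7515 mg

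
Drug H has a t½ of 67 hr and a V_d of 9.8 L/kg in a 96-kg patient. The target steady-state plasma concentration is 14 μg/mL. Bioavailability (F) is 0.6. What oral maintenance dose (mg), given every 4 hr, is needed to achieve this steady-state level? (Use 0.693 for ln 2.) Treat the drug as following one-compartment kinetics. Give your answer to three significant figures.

908 mg

Total Vd = 9.8 × 96 = 940.8 L
CL = 0.693 × Vd / t½ = 0.693 × 940.8 / 67 = 9.731 L/h
D = CL × Css × τ / F = 9.731 × 14 × 4 / 0.6 = 908.2 mg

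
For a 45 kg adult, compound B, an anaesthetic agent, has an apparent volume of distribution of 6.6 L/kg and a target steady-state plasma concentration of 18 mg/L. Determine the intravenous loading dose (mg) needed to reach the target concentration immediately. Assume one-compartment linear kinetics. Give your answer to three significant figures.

5350 mg

Vd(total) = 45 kg × 6.6 L/kg = 297.0 L
LD = Vd × C = 297.0 × 18.00 = 5346 mg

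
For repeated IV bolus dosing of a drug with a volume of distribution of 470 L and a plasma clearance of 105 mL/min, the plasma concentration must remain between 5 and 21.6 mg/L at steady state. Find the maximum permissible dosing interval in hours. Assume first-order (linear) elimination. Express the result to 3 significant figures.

109 h

CL = 105 mL/min = 105 × 0.06 = 6.300 L/h
k = CL / Vd = 6.300 / 470.0 = 0.01340 h⁻¹
Between IV bolus doses, concentration decays as C = C₀·e^(−kτ), so C_peak/C_trough = e^(kτ).
τ_max = ln(C_peak/C_trough) / k = ln(21.6/5) / 0.01340 = 1.463 / 0.01340 = 109.2 h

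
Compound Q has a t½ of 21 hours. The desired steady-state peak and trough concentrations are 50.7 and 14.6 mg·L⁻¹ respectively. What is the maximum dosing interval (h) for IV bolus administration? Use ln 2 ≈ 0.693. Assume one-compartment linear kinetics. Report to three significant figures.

k = 0.693 / t½ = 0.693 / 21 = 0.03300 h⁻¹
Between IV bolus doses, concentration decays as C = C₀·e^(−kτ), so C_peak/C_trough = e^(kτ).
τ_max = ln(C_peak/C_trough) / k = ln(50.7/14.6) / 0.03300 = 1.245 / 0.03300 = 37.73 h

37.7 h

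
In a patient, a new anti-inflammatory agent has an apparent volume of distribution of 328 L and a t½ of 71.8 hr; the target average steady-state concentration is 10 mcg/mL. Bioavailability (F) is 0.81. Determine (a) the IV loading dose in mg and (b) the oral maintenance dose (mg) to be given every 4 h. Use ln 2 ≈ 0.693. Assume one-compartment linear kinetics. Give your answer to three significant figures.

LD = Vd × C = 328.0 × 10 = 3280 mg
CL = 0.693 × Vd / t½ = 0.693 × 328.0 / 71.8 = 3.166 L/h
D = CL × Css × τ / F = 3.166 × 10 × 4 / 0.81 = 156.3 mg

(a) 3280 mg; (b) 156 mg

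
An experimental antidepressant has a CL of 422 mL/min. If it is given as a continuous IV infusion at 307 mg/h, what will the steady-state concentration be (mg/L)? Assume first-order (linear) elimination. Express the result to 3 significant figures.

Convert clearance: 422 mL/min × 60 min/h ÷ 1000 mL/L = 25.32 L/h
Css = rate / CL = 307 / 25.32 = 12.12 mg/L

12.1 mg/L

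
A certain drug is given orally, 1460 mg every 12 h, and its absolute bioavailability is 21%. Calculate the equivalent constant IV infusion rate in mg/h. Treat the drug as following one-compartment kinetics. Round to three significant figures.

Equivalent systemic input: infusion rate = F·D/τ.
Rate = 0.21 × 1460 / 12 = 25.55 mg/h

25.6 mg/h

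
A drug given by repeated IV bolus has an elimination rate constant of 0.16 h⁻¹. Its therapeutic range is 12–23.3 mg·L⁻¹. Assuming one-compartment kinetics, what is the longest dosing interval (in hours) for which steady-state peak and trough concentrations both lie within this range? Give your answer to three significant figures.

4.15 h

Between IV bolus doses, concentration decays as C = C₀·e^(−kτ), so C_peak/C_trough = e^(kτ).
τ_max = ln(C_peak/C_trough) / k = ln(23.3/12) / 0.1600 = 0.6635 / 0.1600 = 4.147 h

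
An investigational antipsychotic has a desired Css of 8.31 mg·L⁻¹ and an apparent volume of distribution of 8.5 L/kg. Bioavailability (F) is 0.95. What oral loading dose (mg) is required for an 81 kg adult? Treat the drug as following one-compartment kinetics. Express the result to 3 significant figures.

6020 mg

Total Vd = 8.5 × 81 = 688.5 L
The loading dose fills Vd to the target concentration.
LD = Vd × C / F = 688.5 × 8.310 / 0.95 = 6023 mg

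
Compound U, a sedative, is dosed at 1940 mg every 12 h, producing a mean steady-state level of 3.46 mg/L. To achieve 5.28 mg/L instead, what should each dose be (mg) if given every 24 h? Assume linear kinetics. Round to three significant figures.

5920 mg

For first-order elimination, Css ∝ F·D/(CL·τ); F and CL are unchanged, so Css ∝ D/τ.
D₂ = D₁ × (Css,target / Css,current) × (τ₂/τ₁) = 1940 × (5.28/3.46) × (24/12) = 5921 mg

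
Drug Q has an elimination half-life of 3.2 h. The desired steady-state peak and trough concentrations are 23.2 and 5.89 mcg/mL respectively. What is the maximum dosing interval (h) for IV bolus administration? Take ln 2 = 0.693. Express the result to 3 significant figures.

6.33 h

k = 0.693 / t½ = 0.693 / 3.2 = 0.2166 h⁻¹
Between IV bolus doses, concentration decays as C = C₀·e^(−kτ), so C_peak/C_trough = e^(kτ).
τ_max = ln(C_peak/C_trough) / k = ln(23.2/5.89) / 0.2166 = 1.371 / 0.2166 = 6.330 h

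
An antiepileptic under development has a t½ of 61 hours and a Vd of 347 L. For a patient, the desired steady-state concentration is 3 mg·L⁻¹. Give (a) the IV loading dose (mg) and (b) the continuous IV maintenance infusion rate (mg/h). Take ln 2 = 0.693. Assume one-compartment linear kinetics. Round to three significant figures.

LD = Vd × C = 347.0 × 3 = 1041 mg
CL = 0.693 × Vd / t½ = 0.693 × 347.0 / 61 = 3.942 L/h
Infusion rate = CL × Css = 3.942 × 3 = 11.83 mg/h

(a) 1040 mg; (b) 11.8 mg/h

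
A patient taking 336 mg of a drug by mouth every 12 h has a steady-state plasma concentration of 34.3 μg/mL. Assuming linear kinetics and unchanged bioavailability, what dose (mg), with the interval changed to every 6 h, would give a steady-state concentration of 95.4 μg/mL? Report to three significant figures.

For first-order elimination, Css ∝ F·D/(CL·τ); F and CL are unchanged, so Css ∝ D/τ.
D₂ = D₁ × (Css,target / Css,current) × (τ₂/τ₁) = 336 × (95.4/34.3) × (6/12) = 467.3 mg

467 mg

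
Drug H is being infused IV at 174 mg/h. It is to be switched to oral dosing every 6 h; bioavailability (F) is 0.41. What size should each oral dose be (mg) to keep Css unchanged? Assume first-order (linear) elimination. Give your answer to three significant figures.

To maintain the same Css, the systemic dosing rate must be unchanged: F·D/τ = infusion rate.
D = rate × τ / F = 174 × 6 / 0.41 = 2546 mg

2550 mg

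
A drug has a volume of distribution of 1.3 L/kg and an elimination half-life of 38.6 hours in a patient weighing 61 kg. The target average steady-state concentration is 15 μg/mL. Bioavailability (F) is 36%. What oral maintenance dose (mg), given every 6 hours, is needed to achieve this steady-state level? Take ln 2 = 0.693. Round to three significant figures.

Vd = 1.3 L/kg × 61 kg = 79.30 L
CL = 0.693 × Vd / t½ = 0.693 × 79.30 / 38.6 = 1.424 L/h
D = CL × Css × τ / F = 1.424 × 15 × 6 / 0.36 = 356.0 mg

356 mg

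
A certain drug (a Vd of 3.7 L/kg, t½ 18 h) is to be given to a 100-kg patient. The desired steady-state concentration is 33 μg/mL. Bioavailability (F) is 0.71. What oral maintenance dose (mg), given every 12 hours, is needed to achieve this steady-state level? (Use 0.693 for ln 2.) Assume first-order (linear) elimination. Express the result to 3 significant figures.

Total Vd = 3.7 × 100 = 370.0 L
CL = 0.693 × Vd / t½ = 0.693 × 370.0 / 18 = 14.25 L/h
D = CL × Css × τ / F = 14.25 × 33 × 12 / 0.71 = 7948 mg

7950 mg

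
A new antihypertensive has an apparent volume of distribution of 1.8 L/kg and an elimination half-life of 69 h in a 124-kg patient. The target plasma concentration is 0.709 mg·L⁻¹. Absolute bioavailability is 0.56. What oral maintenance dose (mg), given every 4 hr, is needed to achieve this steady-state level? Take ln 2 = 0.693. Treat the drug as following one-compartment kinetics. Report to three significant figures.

11.4 mg

Total Vd = 1.8 × 124 = 223.2 L
CL = ln 2 · Vd / t½ = 0.693 × 223.2 / 69 = 2.242 L/h
D = CL × Css × τ / F = 2.242 × 0.709 × 4 / 0.56 = 11.35 mg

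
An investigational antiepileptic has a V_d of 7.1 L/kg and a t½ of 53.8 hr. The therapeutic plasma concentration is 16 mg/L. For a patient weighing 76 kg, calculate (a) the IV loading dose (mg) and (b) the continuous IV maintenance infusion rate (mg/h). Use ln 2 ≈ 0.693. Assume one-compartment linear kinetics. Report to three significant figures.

(a) 8630 mg; (b) 111 mg/h

Vd(total) = 76 kg × 7.1 L/kg = 539.6 L
LD = Vd × C = 539.6 × 16 = 8634 mg
CL = 0.693 × Vd / t½ = 0.693 × 539.6 / 53.8 = 6.951 L/h
Infusion rate = CL × Css = 6.951 × 16 = 111.2 mg/h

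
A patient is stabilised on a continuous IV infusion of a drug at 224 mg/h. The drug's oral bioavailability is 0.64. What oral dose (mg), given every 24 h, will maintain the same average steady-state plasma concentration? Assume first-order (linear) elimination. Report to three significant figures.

To maintain the same Css, the systemic dosing rate must be unchanged: F·D/τ = infusion rate.
D = rate × τ / F = 224 × 24 / 0.64 = 8400 mg

8400 mg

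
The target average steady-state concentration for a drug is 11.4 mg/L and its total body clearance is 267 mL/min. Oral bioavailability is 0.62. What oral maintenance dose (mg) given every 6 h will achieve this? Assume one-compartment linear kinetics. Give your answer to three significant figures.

1770 mg

CL = 267 mL/min × 60/1000 = 16.02 L/h
At steady state, dose per interval replaces the amount cleared in that interval: F·D/τ = CL·Css.
D = CL × Css × τ / F = 16.02 × 11.4 × 6 / 0.62 = 1767 mg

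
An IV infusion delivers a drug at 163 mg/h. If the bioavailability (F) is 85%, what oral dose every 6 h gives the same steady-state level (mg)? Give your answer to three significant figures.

To maintain the same Css, the systemic dosing rate must be unchanged: F·D/τ = infusion rate.
D = rate × τ / F = 163 × 6 / 0.85 = 1151 mg

1150 mg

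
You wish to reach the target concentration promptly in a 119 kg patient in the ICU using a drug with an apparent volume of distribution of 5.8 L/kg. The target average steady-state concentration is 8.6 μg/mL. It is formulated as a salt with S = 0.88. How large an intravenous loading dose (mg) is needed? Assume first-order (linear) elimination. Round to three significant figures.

6750 mg

Vd = 5.8 L/kg × 119 kg = 690.2 L
LD = Vd × C / S = 690.2 × 8.600 / 0.88 = 6745 mg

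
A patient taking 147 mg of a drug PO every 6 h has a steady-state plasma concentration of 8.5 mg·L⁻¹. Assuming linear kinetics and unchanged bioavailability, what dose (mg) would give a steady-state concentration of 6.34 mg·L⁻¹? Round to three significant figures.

110 mg

For first-order elimination, Css ∝ F·D/(CL·τ); F and CL are unchanged, so Css ∝ D/τ.
D₂ = D₁ × (Css,target / Css,current) = 147 × 6.34/8.5 = 109.6 mg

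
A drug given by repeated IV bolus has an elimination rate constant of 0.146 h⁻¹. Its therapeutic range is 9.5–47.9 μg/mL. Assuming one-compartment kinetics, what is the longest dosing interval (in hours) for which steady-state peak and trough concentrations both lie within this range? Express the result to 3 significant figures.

11.1 h

Between IV bolus doses, concentration decays as C = C₀·e^(−kτ), so C_peak/C_trough = e^(kτ).
τ_max = ln(C_peak/C_trough) / k = ln(47.9/9.5) / 0.1460 = 1.618 / 0.1460 = 11.08 h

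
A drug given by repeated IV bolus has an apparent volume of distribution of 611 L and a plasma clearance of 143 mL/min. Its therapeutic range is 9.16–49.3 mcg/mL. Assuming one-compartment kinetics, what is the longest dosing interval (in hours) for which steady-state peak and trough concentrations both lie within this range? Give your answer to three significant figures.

120 h

CL = 143 mL/min = 143 × 0.06 = 8.580 L/h
k = CL / Vd = 8.580 / 611.0 = 0.01404 h⁻¹
Between IV bolus doses, concentration decays as C = C₀·e^(−kτ), so C_peak/C_trough = e^(kτ).
τ_max = ln(C_peak/C_trough) / k = ln(49.3/9.16) / 0.01404 = 1.683 / 0.01404 = 119.9 h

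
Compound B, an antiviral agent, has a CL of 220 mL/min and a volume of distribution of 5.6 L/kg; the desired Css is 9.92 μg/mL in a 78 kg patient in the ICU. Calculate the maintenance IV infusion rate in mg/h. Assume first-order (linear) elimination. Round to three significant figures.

Convert clearance: 220 mL/min × 60 min/h ÷ 1000 mL/L = 13.20 L/h
At steady state, infusion rate equals elimination rate: rate in = CL × Css.
Rate = CL × Css = 13.20 × 9.92 = 130.9 mg/h

131 mg/h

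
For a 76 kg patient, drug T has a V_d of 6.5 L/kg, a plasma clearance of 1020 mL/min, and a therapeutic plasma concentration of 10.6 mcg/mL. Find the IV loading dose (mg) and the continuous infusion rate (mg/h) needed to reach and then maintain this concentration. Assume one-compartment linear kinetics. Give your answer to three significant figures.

(a) 5240 mg; (b) 649 mg/h

Vd = 6.5 L/kg × 76 kg = 494.0 L
Loading dose = Vd × C = 494.0 × 10.6 = 5236 mg
Convert clearance: 1020 mL/min × 60 min/h ÷ 1000 mL/L = 61.20 L/h
Maintenance infusion rate = CL × Css = 61.20 × 10.6 = 648.7 mg/h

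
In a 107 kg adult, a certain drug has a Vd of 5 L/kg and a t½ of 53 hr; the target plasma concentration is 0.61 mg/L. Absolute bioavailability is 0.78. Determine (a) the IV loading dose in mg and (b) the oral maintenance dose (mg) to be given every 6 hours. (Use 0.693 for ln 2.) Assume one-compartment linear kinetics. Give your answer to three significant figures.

Vd = 5 L/kg × 107 kg = 535.0 L
LD = Vd × C = 535.0 × 0.61 = 326.4 mg
CL = 0.693 × Vd / t½ = 0.693 × 535.0 / 53 = 6.995 L/h
D = CL × Css × τ / F = 6.995 × 0.61 × 6 / 0.78 = 32.82 mg

(a) 326 mg; (b) 32.8 mg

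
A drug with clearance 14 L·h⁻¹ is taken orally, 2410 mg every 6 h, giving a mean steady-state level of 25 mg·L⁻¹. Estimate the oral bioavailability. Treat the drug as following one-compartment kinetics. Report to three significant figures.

0.871

F·D/τ = CL·Css at steady state → F = CL·Css·τ / D.
F = 14 × 25 × 6 / 2410 = 0.871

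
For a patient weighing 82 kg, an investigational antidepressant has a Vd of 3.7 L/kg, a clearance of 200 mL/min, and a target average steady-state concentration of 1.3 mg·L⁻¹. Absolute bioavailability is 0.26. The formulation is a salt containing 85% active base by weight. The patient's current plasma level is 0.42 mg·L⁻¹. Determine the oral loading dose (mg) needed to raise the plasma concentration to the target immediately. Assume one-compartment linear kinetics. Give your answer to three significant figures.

1210 mg

Vd(total) = 82 kg × 3.7 L/kg = 303.4 L
The loading dose fills Vd to the target concentration; clearance is irrelevant here.
Concentration deficit ΔC = 1.3 − 0.42 = 0.8800 mg/L
LD = Vd × ΔC / F / S = 303.4 × 0.8800 / 0.26 / 0.85 = 1208 mg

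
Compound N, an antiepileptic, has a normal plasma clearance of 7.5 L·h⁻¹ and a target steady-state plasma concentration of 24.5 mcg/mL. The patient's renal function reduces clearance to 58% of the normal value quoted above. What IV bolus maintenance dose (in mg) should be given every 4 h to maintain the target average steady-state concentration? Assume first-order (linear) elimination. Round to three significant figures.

Patient clearance = 0.58 × 7.500 = 4.350 L/h
At steady state, dose per interval replaces the amount cleared in that interval: D/τ = CL·Css.
D = CL × Css × τ = 4.350 × 24.5 × 4 = 426.3 mg

426 mg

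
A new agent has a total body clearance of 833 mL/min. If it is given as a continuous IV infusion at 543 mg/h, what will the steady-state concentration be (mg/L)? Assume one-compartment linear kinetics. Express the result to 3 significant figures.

CL = 833 mL/min × 60/1000 = 49.98 L/h
Css = rate / CL = 543 / 49.98 = 10.86 mg/L

10.9 mg/L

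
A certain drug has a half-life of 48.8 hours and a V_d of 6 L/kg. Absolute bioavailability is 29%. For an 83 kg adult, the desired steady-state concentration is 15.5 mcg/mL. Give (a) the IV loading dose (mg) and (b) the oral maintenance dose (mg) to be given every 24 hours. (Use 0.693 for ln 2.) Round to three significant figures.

Total Vd = 6 × 83 = 498.0 L
LD = Vd × C = 498.0 × 15.5 = 7719 mg
CL = 0.693 × Vd / t½ = 0.693 × 498.0 / 48.8 = 7.072 L/h
D = CL × Css × τ / F = 7.072 × 15.5 × 24 / 0.29 = 9072 mg

(a) 7720 mg; (b) 9070 mg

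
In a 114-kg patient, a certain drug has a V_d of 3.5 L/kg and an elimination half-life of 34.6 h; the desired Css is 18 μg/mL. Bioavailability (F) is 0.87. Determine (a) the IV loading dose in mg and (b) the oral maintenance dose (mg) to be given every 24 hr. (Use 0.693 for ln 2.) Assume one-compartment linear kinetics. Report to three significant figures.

Vd(total) = 114 kg × 3.5 L/kg = 399.0 L
LD = Vd × C = 399.0 × 18 = 7182 mg
CL = 0.693 × Vd / t½ = 0.693 × 399.0 / 34.6 = 7.992 L/h
D = CL × Css × τ / F = 7.992 × 18 × 24 / 0.87 = 3968 mg

(a) 7180 mg; (b) 3970 mg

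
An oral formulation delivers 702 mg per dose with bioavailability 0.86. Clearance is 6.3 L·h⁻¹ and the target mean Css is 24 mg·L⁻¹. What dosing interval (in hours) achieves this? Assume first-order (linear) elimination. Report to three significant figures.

F·D/τ = CL·Css → τ = F·D / (CL·Css).
τ = 0.86 × 702 / (6.3 × 24) = 3.993 h

3.99 h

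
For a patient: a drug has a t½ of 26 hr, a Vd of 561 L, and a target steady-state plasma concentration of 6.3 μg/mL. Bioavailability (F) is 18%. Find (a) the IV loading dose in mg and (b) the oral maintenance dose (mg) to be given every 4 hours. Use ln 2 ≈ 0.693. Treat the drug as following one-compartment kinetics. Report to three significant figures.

(a) 3530 mg; (b) 2090 mg

LD = Vd × C = 561.0 × 6.3 = 3534 mg
CL = 0.693 × Vd / t½ = 0.693 × 561.0 / 26 = 14.95 L/h
D = CL × Css × τ / F = 14.95 × 6.3 × 4 / 0.18 = 2093 mg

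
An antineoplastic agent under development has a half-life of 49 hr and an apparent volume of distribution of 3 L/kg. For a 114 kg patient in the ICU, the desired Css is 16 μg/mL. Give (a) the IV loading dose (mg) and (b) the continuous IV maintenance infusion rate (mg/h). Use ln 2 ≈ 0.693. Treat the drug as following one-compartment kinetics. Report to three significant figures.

(a) 5470 mg; (b) 77.4 mg/h

Vd(total) = 114 kg × 3 L/kg = 342.0 L
LD = Vd × C = 342.0 × 16 = 5472 mg
CL = 0.693 × Vd / t½ = 0.693 × 342.0 / 49 = 4.837 L/h
Infusion rate = CL × Css = 4.837 × 16 = 77.39 mg/h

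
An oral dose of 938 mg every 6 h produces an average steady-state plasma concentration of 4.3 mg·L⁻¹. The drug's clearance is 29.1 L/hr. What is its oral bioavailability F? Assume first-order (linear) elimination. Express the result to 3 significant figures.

F·D/τ = CL·Css at steady state → F = CL·Css·τ / D.
F = 29.1 × 4.3 × 6 / 938 = 0.800

0.800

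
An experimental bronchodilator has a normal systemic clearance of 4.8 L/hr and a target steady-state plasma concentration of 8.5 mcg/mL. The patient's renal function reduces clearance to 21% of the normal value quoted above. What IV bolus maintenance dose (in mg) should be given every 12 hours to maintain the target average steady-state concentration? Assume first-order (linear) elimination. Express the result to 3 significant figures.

103 mg

Patient clearance = 0.21 × 4.800 = 1.008 L/h
At steady state, dose per interval replaces the amount cleared in that interval: D/τ = CL·Css.
D = CL × Css × τ = 1.008 × 8.5 × 12 = 102.8 mg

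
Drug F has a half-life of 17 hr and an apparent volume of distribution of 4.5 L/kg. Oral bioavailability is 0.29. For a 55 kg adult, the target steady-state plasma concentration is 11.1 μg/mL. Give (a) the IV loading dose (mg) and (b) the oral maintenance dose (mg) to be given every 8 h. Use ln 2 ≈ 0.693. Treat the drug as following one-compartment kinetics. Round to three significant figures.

Vd = 4.5 L/kg × 55 kg = 247.5 L
LD = Vd × C = 247.5 × 11.1 = 2747 mg
CL = 0.693 × Vd / t½ = 0.693 × 247.5 / 17 = 10.09 L/h
D = CL × Css × τ / F = 10.09 × 11.1 × 8 / 0.29 = 3090 mg

(a) 2750 mg; (b) 3090 mg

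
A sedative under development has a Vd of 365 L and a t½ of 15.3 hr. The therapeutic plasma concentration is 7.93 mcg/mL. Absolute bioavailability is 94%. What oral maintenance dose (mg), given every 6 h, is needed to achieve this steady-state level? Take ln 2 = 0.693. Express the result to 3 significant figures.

CL = 0.693 × Vd / t½ = 0.693 × 365.0 / 15.3 = 16.53 L/h
D = CL × Css × τ / F = 16.53 × 7.93 × 6 / 0.94 = 836.7 mg

837 mg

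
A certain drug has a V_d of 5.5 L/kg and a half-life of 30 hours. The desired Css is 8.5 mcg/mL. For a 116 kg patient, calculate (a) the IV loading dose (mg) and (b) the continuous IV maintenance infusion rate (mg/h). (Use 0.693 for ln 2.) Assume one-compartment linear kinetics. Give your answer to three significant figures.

(a) 5420 mg; (b) 125 mg/h

Vd(total) = 116 kg × 5.5 L/kg = 638.0 L
LD = Vd × C = 638.0 × 8.5 = 5423 mg
CL = 0.693 × Vd / t½ = 0.693 × 638.0 / 30 = 14.74 L/h
Infusion rate = CL × Css = 14.74 × 8.5 = 125.3 mg/h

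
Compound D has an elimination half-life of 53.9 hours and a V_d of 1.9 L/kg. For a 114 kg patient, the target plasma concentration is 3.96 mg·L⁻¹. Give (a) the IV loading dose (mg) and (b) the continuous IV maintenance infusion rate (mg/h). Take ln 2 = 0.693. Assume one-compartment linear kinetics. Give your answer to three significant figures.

(a) 858 mg; (b) 11.0 mg/h

Total Vd = 1.9 × 114 = 216.6 L
LD = Vd × C = 216.6 × 3.96 = 857.7 mg
CL = 0.693 × Vd / t½ = 0.693 × 216.6 / 53.9 = 2.785 L/h
Infusion rate = CL × Css = 2.785 × 3.96 = 11.03 mg/h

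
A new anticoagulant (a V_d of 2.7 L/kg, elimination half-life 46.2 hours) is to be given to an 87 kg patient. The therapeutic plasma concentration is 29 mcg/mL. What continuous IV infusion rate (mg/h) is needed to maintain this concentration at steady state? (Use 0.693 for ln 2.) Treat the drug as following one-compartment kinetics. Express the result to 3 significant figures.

Total Vd = 2.7 × 87 = 234.9 L
k = 0.693/46.2 = 0.01500 h⁻¹, so CL = k·Vd = 0.01500 × 234.9 = 3.524 L/h
Infusion rate = CL × Css = 3.524 × 29 = 102.2 mg/h

102 mg/h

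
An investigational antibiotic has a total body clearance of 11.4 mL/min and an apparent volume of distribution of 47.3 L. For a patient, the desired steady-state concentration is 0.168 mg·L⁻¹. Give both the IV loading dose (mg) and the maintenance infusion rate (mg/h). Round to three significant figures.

(a) 7.95 mg; (b) 0.115 mg/h

Loading dose = Vd × C = 47.30 × 0.168 = 7.946 mg
CL = 11.4 mL/min = 11.4 × 0.06 = 0.6840 L/h
Infusion rate = 0.6840 L/h × 0.168 mg/L = 0.1149 mg/h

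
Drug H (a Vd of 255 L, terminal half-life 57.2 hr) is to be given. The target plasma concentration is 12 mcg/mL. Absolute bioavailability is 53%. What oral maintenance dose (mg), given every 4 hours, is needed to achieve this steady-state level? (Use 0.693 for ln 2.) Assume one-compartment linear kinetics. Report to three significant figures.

CL = 0.693 × Vd / t½ = 0.693 × 255.0 / 57.2 = 3.089 L/h
D = CL × Css × τ / F = 3.089 × 12 × 4 / 0.53 = 279.8 mg

280 mg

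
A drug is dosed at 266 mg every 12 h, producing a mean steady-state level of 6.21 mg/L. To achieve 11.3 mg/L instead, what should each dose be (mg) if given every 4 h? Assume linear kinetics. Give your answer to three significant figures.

With linear kinetics, Css is proportional to dose rate (D/τ) at fixed clearance.
D₂ = D₁ × (Css,target / Css,current) × (τ₂/τ₁) = 266 × (11.3/6.21) × (4/12) = 161.3 mg

161 mg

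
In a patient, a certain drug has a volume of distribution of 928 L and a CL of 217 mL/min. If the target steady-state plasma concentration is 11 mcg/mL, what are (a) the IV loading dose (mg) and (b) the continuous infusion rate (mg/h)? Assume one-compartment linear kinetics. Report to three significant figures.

(a) 10200 mg; (b) 143 mg/h

Loading: fill Vd to C_target → 928.0 L × 11 mg/L = 10210 mg
CL = 217 mL/min = 217 × 0.06 = 13.02 L/h
Maintenance: replace elimination → rate = CL × Css = 13.02 × 11 = 143.2 mg/h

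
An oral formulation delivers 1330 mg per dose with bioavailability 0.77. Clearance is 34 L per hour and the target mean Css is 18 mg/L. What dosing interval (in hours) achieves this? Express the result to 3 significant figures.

F·D/τ = CL·Css → τ = F·D / (CL·Css).
τ = 0.77 × 1330 / (34 × 18) = 1.673 h

1.67 h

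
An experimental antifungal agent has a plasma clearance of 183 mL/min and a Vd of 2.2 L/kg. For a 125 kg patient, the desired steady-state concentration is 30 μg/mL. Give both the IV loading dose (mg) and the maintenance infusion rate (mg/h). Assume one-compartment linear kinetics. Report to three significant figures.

Vd = 2.2 L/kg × 125 kg = 275.0 L
Loading dose = Vd × C = 275.0 × 30 = 8250 mg
CL = 183 mL/min × 60/1000 = 10.98 L/h
Infusion rate = 10.98 L/h × 30 mg/L = 329.4 mg/h

(a) 8250 mg; (b) 329 mg/h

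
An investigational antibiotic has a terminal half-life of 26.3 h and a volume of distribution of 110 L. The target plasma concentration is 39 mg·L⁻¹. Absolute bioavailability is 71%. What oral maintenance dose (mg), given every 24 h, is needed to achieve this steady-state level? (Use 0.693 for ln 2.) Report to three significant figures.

k = 0.693/26.3 = 0.02635 h⁻¹, so CL = k·Vd = 0.02635 × 110.0 = 2.899 L/h
D = CL × Css × τ / F = 2.899 × 39 × 24 / 0.71 = 3822 mg

3820 mg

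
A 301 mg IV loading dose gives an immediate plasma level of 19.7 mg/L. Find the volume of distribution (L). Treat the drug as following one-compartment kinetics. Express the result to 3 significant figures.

Immediately after an IV bolus, C₀ = Dose / Vd, so Vd = Dose / C₀.
Vd = 301 / 19.7 = 15.28 L

15.3 L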